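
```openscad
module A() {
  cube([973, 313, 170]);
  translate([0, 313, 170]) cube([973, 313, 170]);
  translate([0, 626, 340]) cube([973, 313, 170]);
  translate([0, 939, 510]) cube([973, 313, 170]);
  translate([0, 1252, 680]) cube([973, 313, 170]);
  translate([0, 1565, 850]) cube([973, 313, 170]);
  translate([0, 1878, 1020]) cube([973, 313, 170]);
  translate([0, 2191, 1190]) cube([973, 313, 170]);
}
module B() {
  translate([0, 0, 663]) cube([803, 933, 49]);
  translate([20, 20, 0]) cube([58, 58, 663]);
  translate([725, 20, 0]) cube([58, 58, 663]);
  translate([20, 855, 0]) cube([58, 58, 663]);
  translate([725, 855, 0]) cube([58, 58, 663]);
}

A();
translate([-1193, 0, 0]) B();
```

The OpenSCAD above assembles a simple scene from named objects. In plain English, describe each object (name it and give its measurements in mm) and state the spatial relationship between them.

A is a straight staircase of 8 solid steps. Each step is 973 mm wide (x), 313 mm deep (y, the going) and 170 mm tall (the rise). The first step rests on the floor; each subsequent step sits one going further in +y and one rise higher in +z, directly behind and above the previous step with no overlap.

B is a table: top 803 mm (x) × 933 mm (y), 49 mm thick, upper face at z = 712 mm, on four 58×58 mm square legs, each inset 20 mm from the nearest pair of top edges, running from z = 0 to the bottom of the top.

The table is on the floor beside the staircase on its −x side.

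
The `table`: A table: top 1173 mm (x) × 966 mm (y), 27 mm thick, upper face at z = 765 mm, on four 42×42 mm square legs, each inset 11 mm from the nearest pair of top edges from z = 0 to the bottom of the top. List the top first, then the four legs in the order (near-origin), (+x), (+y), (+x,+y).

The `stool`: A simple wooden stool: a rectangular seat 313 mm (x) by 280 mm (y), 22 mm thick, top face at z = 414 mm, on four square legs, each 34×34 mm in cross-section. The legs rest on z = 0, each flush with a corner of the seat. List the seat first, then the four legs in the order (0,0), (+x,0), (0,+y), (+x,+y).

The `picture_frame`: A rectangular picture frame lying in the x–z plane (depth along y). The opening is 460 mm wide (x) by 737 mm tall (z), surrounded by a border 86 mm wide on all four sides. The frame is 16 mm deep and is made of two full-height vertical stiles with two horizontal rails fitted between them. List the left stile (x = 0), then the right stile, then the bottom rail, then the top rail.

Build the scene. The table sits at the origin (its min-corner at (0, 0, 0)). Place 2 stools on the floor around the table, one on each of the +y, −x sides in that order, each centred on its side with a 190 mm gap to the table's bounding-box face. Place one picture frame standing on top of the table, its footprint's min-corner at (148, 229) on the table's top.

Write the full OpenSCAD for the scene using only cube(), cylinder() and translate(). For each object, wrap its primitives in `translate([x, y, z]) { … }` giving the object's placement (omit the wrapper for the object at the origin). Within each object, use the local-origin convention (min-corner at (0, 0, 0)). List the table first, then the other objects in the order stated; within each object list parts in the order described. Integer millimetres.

translate([0, 0, 738]) cube([1173, 966, 27]);
translate([11, 11, 0]) cube([42, 42, 738]);
translate([1120, 11, 0]) cube([42, 42, 738]);
translate([11, 913, 0]) cube([42, 42, 738]);
translate([1120, 913, 0]) cube([42, 42, 738]);
translate([430, 1156, 0]) {
  translate([0, 0, 392]) cube([313, 280, 22]);
  cube([34, 34, 392]);
  translate([279, 0, 0]) cube([34, 34, 392]);
  translate([0, 246, 0]) cube([34, 34, 392]);
  translate([279, 246, 0]) cube([34, 34, 392]);
}
translate([-503, 343, 0]) {
  translate([0, 0, 392]) cube([313, 280, 22]);
  cube([34, 34, 392]);
  translate([279, 0, 0]) cube([34, 34, 392]);
  translate([0, 246, 0]) cube([34, 34, 392]);
  translate([279, 246, 0]) cube([34, 34, 392]);
}
translate([148, 229, 765]) {
  cube([86, 16, 909]);
  translate([546, 0, 0]) cube([86, 16, 909]);
  translate([86, 0, 0]) cube([460, 16, 86]);
  translate([86, 0, 823]) cube([460, 16, 86]);
}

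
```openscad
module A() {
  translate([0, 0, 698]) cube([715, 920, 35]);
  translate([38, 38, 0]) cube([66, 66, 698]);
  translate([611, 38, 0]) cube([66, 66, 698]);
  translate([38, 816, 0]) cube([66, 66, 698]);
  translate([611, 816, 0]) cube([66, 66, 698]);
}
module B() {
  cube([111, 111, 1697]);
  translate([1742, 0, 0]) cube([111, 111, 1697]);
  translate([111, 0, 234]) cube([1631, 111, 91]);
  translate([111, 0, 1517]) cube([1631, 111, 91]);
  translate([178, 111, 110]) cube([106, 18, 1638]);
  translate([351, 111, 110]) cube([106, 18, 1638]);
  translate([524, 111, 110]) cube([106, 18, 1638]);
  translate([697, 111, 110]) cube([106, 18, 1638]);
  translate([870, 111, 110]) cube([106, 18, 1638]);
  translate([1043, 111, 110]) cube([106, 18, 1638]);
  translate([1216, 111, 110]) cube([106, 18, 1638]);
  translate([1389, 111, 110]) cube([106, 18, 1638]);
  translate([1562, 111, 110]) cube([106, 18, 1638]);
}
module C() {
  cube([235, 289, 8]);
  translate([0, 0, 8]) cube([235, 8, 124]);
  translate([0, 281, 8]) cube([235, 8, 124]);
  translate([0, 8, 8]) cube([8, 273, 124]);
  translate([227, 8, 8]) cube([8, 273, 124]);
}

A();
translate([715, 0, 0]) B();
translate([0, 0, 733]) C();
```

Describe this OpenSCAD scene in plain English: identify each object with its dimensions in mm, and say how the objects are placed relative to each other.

A is a rectangular dining table. The top is 715×920×35 mm with its upper surface at z = 733 mm. It stands on four 66×66 mm square legs, each inset 38 mm from the nearest pair of top edges, running from the floor to the underside of the top.

B is a fence section. Two 111×111 mm posts, 1697 mm tall, stand on the floor with a clear span of 1631 mm between their inner faces. Two horizontal rails of 111×91 mm section span the gap between the posts with their undersides at z = 234 mm and z = 1517 mm, flush with the posts' −y face. 9 pickets, each 106 mm wide, 18 mm thick and 1638 mm tall, are fixed to the +y face of the rails with their bottoms at z = 110 mm, evenly spaced across the span with equal gaps (rounded down to the nearest mm) at the −x end and between each pair — any rounding remainder accumulates at the +x end.

C is an open storage box with external size 235×289×132 mm and wall thickness 8 mm (the base is also 8 mm thick). The base covers the whole footprint; the four walls stand on the base, with the y-facing walls full-width and the x-facing walls fitting between their inner faces.

The fence section is against the table's +x side, with their −y faces flush. The open box is on top of the table.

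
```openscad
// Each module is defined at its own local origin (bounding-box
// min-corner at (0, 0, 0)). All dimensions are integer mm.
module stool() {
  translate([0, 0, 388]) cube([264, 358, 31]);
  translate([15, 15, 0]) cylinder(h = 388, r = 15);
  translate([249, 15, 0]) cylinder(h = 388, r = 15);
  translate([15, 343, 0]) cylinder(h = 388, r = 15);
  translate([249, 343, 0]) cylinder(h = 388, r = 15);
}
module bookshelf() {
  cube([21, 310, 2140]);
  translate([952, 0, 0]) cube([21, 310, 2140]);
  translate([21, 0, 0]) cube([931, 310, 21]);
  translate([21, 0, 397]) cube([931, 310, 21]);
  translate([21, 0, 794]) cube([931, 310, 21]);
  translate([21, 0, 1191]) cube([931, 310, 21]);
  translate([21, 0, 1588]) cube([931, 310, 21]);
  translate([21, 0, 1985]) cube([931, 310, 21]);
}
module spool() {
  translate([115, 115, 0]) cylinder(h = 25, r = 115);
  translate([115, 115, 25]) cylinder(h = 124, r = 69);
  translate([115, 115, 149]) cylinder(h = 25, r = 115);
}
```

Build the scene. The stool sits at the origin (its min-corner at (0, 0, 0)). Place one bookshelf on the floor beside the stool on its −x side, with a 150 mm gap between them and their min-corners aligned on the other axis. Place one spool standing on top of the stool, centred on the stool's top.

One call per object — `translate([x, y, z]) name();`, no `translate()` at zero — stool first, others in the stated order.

stool();
translate([-1123, 0, 0]) bookshelf();
translate([17, 64, 419]) spool();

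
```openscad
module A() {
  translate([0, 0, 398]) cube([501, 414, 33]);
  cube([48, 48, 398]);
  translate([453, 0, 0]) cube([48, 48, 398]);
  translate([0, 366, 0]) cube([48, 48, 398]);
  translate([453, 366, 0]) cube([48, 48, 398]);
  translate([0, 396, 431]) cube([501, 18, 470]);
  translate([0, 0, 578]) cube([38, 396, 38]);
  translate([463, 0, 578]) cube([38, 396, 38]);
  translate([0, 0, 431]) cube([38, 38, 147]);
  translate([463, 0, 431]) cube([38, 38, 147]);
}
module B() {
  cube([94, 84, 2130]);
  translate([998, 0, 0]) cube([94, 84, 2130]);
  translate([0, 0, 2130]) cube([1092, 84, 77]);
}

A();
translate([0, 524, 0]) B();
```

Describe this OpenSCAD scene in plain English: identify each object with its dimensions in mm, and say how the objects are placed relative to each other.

A is a chair: 501×414 mm seat, 33 mm thick, top at z = 431 mm, on four 48 mm square corner legs flush with the seat edges. A 18 mm thick backrest slab spans the full seat width, extending 470 mm above the seat top, its back face flush with the seat's +y edge. Two armrests of 38×38 mm section run along each side from the seat's front edge to the front of the backrest, top faces 185 mm above the seat top and outer faces flush with the seat's x-edges; a 38×38 mm post under the front of each armrest stands on the seat at the front corner.

B is a rectangular door frame: two vertical jambs of 94×84 mm section, 2130 mm tall, with a clear opening 904 mm wide between their inner faces. A header 77 mm tall and 84 mm deep lies on top of the jambs and spans the full outside width.

The door frame is on the floor beside the chair on its +y side.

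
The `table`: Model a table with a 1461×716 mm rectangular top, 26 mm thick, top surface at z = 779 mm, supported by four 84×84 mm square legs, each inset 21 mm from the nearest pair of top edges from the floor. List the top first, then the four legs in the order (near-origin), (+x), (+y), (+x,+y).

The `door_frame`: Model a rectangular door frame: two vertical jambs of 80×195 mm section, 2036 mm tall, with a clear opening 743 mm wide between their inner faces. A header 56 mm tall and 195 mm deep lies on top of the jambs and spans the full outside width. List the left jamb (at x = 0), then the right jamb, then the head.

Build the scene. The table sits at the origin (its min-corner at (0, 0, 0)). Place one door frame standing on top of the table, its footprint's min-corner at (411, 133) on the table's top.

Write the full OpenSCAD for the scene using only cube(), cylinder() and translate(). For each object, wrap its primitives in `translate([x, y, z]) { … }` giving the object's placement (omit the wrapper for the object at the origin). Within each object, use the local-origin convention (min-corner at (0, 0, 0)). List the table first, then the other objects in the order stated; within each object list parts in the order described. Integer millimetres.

translate([0, 0, 753]) cube([1461, 716, 26]);
translate([21, 21, 0]) cube([84, 84, 753]);
translate([1356, 21, 0]) cube([84, 84, 753]);
translate([21, 611, 0]) cube([84, 84, 753]);
translate([1356, 611, 0]) cube([84, 84, 753]);
translate([411, 133, 779]) {
  cube([80, 195, 2036]);
  translate([823, 0, 0]) cube([80, 195, 2036]);
  translate([0, 0, 2036]) cube([903, 195, 56]);
}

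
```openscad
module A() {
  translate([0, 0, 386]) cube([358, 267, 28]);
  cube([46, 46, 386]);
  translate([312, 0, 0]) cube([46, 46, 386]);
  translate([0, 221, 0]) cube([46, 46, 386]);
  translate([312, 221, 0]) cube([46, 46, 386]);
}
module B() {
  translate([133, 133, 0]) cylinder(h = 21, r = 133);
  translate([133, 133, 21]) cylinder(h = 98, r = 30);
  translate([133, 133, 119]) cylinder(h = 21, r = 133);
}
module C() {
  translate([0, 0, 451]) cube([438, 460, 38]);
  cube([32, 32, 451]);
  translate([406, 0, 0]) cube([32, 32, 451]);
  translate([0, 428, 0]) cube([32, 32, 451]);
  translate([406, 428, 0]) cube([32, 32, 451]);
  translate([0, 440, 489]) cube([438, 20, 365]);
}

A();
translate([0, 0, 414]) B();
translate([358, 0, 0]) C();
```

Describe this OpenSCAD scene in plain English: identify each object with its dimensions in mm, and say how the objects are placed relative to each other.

A is a four-legged stool. The seat is a 358×267×28 mm slab whose top surface is at z = 414 mm; four square legs, each 46×46 mm in cross-section, run from the floor (z = 0) to the underside of the seat, each flush with a corner of the seat.

B is a spool: two coaxial disc flanges of radius 133 mm and thickness 21 mm, joined by a core cylinder of radius 30 mm and height 98 mm. The lower flange rests on z = 0 and the three cylinders share a vertical axis.

C is a chair: 438×460 mm seat, 38 mm thick, top at z = 489 mm, on four 32 mm square corner legs flush with the seat edges. A 20 mm thick backrest slab spans the full seat width, extending 365 mm above the seat top, its back face flush with the seat's +y edge.

The spool is on top of the stool. The chair is against the stool's +x side, with their −y faces flush.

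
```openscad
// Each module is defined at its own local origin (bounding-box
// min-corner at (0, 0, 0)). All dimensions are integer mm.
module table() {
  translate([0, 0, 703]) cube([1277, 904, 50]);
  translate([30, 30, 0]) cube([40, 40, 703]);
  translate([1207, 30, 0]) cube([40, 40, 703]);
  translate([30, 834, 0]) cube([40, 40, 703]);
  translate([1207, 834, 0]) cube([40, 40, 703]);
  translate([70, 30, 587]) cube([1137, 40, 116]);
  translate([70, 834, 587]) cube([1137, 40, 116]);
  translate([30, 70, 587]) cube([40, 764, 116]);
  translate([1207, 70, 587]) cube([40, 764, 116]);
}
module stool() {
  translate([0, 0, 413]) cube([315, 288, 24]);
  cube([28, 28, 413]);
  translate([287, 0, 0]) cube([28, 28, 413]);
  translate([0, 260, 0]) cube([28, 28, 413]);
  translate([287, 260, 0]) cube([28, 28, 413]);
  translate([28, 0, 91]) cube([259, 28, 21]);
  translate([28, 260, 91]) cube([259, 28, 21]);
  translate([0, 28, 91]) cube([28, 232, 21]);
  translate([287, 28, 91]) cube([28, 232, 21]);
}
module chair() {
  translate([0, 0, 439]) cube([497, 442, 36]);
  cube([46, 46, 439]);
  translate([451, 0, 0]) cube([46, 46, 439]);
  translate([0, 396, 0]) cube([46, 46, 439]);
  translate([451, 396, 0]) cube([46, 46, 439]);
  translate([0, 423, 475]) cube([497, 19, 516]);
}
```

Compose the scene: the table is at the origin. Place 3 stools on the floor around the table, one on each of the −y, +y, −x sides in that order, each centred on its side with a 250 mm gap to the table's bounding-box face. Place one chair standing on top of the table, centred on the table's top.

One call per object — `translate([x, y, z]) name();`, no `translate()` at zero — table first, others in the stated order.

table();
translate([481, -538, 0]) stool();
translate([481, 1154, 0]) stool();
translate([-565, 308, 0]) stool();
translate([390, 231, 753]) chair();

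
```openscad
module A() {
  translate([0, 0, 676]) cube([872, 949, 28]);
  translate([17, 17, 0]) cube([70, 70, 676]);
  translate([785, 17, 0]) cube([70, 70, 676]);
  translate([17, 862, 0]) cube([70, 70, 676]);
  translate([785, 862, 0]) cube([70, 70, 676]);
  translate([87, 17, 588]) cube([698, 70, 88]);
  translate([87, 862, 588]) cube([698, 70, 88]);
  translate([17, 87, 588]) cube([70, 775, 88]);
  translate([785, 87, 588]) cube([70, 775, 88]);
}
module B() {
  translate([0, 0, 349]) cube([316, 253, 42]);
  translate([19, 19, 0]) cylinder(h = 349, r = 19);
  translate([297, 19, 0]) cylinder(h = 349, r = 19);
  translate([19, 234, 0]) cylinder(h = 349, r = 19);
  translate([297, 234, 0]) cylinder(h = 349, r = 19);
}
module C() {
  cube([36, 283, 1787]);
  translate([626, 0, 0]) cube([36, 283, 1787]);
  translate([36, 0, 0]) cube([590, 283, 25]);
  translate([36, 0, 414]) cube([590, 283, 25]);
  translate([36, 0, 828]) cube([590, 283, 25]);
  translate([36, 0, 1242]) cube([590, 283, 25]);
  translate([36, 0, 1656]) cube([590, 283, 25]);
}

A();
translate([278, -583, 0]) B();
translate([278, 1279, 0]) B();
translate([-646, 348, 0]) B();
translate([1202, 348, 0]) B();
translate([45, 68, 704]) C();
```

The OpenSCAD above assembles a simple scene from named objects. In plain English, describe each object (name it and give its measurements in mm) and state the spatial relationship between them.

A is a table: top 872 mm (x) × 949 mm (y), 28 mm thick, upper face at z = 704 mm, on four 70×70 mm square legs, each inset 17 mm from the nearest pair of top edges, running from z = 0 to the bottom of the top. Four apron rails, 70 mm thick and 88 mm tall, run between adjacent legs with their top edges flush with the underside of the top and their outer faces flush with the legs' outer faces.

B is a four-legged stool. The seat is a 316×253×42 mm slab whose top surface is at z = 391 mm; four round legs, each 38 mm in diameter, run from the floor (z = 0) to the underside of the seat, each leg's axis is inset half a diameter from the nearest pair of seat edges (so the leg's bounding box is flush with the corner).

C is an open bookshelf. Two side panels, each 36 mm thick, 283 mm deep and 1787 mm tall, stand 662 mm apart (outside-to-outside). Between them sit 5 shelves, each 25 mm thick and 283 mm deep, spanning the full gap between the sides. The bottom shelf rests on the floor (its underside at z = 0) and the clear gap between one shelf's top and the next shelf's underside is 389 mm.

Four stools sit around the table at the −y, +y, −x, +x sides. The bookshelf is on top of the table.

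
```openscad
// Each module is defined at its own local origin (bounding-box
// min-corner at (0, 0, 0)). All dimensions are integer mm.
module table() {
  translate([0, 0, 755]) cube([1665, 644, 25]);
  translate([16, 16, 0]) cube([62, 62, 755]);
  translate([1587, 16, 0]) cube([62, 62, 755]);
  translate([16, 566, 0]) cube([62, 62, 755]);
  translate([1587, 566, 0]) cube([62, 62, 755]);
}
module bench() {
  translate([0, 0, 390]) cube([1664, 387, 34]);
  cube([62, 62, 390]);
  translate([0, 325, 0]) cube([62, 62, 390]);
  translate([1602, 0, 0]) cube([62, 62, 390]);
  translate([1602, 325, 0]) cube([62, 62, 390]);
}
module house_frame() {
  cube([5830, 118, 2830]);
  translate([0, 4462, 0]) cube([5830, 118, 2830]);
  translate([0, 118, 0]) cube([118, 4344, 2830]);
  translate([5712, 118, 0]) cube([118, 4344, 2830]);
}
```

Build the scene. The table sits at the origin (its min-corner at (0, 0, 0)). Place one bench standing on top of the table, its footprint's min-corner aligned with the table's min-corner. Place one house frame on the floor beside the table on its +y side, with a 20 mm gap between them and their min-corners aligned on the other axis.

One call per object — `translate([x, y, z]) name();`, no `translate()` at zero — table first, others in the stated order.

table();
translate([0, 0, 780]) bench();
translate([0, 664, 0]) house_frame();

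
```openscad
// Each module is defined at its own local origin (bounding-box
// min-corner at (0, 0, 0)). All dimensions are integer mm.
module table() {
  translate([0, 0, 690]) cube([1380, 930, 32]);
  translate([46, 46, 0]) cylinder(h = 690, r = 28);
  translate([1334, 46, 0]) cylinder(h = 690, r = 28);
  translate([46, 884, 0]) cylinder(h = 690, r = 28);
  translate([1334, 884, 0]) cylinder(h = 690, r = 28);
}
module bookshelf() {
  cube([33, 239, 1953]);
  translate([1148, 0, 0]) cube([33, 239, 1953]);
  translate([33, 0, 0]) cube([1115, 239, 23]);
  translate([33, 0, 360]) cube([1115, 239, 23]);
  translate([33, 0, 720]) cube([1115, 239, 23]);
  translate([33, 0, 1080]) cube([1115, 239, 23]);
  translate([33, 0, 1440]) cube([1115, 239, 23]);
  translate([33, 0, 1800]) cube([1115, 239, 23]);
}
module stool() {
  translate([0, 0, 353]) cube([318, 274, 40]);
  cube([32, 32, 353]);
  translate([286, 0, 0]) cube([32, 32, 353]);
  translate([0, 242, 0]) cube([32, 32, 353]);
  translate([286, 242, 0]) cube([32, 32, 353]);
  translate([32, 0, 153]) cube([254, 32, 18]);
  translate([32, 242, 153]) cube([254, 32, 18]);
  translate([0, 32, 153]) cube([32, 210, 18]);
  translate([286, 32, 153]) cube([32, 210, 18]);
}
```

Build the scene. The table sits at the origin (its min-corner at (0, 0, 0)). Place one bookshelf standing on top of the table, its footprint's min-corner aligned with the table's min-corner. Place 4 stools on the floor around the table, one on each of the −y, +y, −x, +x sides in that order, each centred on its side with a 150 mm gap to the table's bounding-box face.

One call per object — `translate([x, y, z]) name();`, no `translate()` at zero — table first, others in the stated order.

table();
translate([0, 0, 722]) bookshelf();
translate([531, -424, 0]) stool();
translate([531, 1080, 0]) stool();
translate([-468, 328, 0]) stool();
translate([1530, 328, 0]) stool();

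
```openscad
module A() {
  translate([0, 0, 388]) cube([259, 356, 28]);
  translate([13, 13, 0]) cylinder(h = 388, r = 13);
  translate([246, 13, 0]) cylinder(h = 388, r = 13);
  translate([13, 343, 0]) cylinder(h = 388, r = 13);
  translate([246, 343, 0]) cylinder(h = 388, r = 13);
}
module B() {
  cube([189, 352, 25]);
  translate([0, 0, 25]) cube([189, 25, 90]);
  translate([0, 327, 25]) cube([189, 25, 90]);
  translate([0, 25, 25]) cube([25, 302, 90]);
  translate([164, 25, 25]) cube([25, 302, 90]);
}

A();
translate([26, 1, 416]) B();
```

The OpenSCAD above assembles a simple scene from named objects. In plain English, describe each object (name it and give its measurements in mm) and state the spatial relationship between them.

A is a four-legged stool. The seat is 259×356 mm, 28 mm thick, top at z = 416 mm. It stands on four round legs, each 26 mm in diameter, from z = 0 to the seat underside, each leg's axis is inset half a diameter from the nearest pair of seat edges (so the leg's bounding box is flush with the corner).

B is an open-topped rectangular box: outside dimensions 189×352×115 mm, with a uniform wall and base thickness of 25 mm. The base is a full 189×352 slab on the floor; four walls sit on top of the base. The front and back walls (the −y and +y sides) span the full width; the two side walls fit between them.

The open box is on top of the stool.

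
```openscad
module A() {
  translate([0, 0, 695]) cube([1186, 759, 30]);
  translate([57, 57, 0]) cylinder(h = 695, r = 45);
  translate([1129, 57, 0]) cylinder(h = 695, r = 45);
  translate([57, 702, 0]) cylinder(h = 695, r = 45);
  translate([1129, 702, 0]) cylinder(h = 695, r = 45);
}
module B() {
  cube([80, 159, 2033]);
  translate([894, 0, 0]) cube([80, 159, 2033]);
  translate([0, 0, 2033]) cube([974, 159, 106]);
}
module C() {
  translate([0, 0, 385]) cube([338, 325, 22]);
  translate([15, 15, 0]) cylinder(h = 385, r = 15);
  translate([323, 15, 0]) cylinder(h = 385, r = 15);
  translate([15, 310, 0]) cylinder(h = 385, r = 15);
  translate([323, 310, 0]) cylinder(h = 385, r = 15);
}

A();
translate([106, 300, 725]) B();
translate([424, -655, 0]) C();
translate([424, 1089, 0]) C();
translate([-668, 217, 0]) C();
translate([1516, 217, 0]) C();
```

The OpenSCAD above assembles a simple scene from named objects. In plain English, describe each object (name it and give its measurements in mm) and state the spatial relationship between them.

A is a table: top 1186 mm (x) × 759 mm (y), 30 mm thick, upper face at z = 725 mm, on four round legs of 90 mm diameter, each leg's bounding box inset 12 mm from the nearest pair of top edges, running from z = 0 to the bottom of the top.

B is a door frame. The clear opening is 814 mm wide and 2033 mm high. Two 80 mm wide jambs, 159 mm deep, stand either side of the opening from the floor to the top of the opening. A 106 mm thick head sits across the top of both jambs, spanning the full outside width of the frame.

C is a four-legged stool. The seat is 338×325 mm, 22 mm thick, top at z = 407 mm. It stands on four round legs, each 30 mm in diameter, from z = 0 to the seat underside, each leg's axis is inset half a diameter from the nearest pair of seat edges (so the leg's bounding box is flush with the corner).

The door frame is on top of the table, centred. Four stools sit around the table at the −y, +y, −x, +x sides.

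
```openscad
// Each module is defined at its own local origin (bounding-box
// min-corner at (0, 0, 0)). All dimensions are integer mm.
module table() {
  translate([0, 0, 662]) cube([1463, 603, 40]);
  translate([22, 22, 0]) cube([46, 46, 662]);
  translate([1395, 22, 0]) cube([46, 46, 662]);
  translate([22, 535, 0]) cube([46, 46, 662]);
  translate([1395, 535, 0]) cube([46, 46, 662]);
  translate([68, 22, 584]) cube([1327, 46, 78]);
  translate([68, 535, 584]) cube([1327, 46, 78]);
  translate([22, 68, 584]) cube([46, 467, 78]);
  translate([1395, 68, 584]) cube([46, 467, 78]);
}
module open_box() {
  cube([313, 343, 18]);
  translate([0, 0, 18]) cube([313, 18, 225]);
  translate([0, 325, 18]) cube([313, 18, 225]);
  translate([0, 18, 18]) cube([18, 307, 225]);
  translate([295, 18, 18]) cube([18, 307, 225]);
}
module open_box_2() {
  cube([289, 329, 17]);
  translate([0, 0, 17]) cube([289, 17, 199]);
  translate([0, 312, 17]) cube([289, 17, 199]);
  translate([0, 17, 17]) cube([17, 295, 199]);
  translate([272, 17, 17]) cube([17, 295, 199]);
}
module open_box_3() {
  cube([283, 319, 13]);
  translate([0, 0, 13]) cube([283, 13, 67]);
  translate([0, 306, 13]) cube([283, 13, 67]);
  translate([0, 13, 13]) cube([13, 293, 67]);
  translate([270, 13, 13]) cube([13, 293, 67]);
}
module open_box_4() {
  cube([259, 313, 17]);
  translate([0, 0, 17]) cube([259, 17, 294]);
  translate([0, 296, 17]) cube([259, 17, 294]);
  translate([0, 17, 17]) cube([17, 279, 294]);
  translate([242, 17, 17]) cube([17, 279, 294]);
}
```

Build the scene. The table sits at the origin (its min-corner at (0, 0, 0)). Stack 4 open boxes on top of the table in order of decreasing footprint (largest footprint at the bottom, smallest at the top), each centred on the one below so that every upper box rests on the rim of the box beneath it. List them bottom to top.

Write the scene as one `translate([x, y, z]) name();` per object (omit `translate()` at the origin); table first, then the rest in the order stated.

table();
translate([575, 130, 702]) open_box();
translate([587, 137, 945]) open_box_2();
translate([590, 142, 1161]) open_box_3();
translate([602, 145, 1241]) open_box_4();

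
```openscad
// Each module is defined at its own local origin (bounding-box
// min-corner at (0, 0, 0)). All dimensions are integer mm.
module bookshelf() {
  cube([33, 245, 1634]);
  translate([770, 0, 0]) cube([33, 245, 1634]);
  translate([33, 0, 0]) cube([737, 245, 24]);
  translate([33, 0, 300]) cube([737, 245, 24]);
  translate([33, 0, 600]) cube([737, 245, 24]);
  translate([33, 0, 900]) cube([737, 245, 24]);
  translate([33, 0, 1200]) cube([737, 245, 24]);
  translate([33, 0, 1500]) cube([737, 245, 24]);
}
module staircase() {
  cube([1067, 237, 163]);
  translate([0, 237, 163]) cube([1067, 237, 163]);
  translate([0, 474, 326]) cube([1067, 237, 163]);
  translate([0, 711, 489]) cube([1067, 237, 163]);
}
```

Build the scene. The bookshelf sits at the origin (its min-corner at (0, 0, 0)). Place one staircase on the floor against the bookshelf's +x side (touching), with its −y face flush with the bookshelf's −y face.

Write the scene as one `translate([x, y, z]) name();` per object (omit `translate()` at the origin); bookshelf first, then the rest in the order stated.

bookshelf();
translate([803, 0, 0]) staircase();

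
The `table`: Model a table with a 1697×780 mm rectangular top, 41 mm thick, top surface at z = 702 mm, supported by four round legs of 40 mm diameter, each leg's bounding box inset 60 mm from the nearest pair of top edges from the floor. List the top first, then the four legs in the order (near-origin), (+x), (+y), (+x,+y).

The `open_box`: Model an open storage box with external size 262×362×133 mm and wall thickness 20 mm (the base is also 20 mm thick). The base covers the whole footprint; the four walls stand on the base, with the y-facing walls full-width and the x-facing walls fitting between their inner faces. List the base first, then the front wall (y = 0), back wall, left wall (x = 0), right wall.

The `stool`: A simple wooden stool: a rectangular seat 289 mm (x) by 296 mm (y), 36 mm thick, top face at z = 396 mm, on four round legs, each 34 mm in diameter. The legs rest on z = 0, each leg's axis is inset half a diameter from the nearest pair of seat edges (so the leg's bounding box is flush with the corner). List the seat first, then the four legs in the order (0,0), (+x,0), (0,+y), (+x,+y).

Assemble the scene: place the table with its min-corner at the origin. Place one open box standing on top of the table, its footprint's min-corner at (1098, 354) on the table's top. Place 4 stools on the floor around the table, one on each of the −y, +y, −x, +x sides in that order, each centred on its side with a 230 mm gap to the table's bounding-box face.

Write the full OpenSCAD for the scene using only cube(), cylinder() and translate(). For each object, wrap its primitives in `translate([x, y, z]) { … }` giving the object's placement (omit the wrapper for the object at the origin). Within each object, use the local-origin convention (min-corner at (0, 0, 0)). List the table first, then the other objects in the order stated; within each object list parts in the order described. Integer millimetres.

translate([0, 0, 661]) cube([1697, 780, 41]);
translate([80, 80, 0]) cylinder(h = 661, r = 20);
translate([1617, 80, 0]) cylinder(h = 661, r = 20);
translate([80, 700, 0]) cylinder(h = 661, r = 20);
translate([1617, 700, 0]) cylinder(h = 661, r = 20);
translate([1098, 354, 702]) {
  cube([262, 362, 20]);
  translate([0, 0, 20]) cube([262, 20, 113]);
  translate([0, 342, 20]) cube([262, 20, 113]);
  translate([0, 20, 20]) cube([20, 322, 113]);
  translate([242, 20, 20]) cube([20, 322, 113]);
}
translate([704, -526, 0]) {
  translate([0, 0, 360]) cube([289, 296, 36]);
  translate([17, 17, 0]) cylinder(h = 360, r = 17);
  translate([272, 17, 0]) cylinder(h = 360, r = 17);
  translate([17, 279, 0]) cylinder(h = 360, r = 17);
  translate([272, 279, 0]) cylinder(h = 360, r = 17);
}
translate([704, 1010, 0]) {
  translate([0, 0, 360]) cube([289, 296, 36]);
  translate([17, 17, 0]) cylinder(h = 360, r = 17);
  translate([272, 17, 0]) cylinder(h = 360, r = 17);
  translate([17, 279, 0]) cylinder(h = 360, r = 17);
  translate([272, 279, 0]) cylinder(h = 360, r = 17);
}
translate([-519, 242, 0]) {
  translate([0, 0, 360]) cube([289, 296, 36]);
  translate([17, 17, 0]) cylinder(h = 360, r = 17);
  translate([272, 17, 0]) cylinder(h = 360, r = 17);
  translate([17, 279, 0]) cylinder(h = 360, r = 17);
  translate([272, 279, 0]) cylinder(h = 360, r = 17);
}
translate([1927, 242, 0]) {
  translate([0, 0, 360]) cube([289, 296, 36]);
  translate([17, 17, 0]) cylinder(h = 360, r = 17);
  translate([272, 17, 0]) cylinder(h = 360, r = 17);
  translate([17, 279, 0]) cylinder(h = 360, r = 17);
  translate([272, 279, 0]) cylinder(h = 360, r = 17);
}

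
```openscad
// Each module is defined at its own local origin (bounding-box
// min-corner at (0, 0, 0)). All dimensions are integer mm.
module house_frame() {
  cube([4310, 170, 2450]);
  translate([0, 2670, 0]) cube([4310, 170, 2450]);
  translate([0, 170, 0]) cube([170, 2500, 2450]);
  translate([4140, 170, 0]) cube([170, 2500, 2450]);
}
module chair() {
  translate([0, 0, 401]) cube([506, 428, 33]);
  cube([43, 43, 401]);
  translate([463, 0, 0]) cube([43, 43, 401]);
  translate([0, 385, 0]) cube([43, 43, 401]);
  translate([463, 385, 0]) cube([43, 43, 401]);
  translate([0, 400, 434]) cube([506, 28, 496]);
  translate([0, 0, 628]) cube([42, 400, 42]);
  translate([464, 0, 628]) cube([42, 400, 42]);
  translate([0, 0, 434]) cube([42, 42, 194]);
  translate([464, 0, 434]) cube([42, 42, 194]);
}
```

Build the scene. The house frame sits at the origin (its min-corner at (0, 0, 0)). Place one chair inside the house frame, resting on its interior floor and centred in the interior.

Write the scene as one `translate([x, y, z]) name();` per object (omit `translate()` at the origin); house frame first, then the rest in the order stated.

house_frame();
translate([1902, 1206, 0]) chair();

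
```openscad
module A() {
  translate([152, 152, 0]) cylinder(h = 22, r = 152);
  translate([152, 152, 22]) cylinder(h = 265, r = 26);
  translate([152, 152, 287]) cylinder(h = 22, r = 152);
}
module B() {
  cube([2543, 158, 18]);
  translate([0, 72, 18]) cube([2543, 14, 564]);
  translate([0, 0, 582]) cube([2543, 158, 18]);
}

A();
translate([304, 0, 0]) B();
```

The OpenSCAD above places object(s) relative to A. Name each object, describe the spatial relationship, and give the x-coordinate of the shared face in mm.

The spool's +x face and the I-beam's −x face are both at x = 304 mm.

A is a spool. B is an I-beam. The I-beam is against the spool's +x side, with their −y faces flush. The x-coordinate of the shared face is 304 mm.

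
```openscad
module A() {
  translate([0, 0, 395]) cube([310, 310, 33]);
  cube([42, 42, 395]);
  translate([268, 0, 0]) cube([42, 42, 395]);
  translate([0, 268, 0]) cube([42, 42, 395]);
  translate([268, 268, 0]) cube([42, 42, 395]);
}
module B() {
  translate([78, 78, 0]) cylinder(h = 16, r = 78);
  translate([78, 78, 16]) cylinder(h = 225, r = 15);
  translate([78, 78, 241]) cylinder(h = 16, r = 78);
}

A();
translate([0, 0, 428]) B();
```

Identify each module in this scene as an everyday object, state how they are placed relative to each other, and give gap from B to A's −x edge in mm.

A is a stool. B is a spool. The spool is on top of the stool. The gap from the spool to the stool's −x edge is 0 mm.

The spool's min-x is at 0; the stool's min-x is 0; gap = 0 mm.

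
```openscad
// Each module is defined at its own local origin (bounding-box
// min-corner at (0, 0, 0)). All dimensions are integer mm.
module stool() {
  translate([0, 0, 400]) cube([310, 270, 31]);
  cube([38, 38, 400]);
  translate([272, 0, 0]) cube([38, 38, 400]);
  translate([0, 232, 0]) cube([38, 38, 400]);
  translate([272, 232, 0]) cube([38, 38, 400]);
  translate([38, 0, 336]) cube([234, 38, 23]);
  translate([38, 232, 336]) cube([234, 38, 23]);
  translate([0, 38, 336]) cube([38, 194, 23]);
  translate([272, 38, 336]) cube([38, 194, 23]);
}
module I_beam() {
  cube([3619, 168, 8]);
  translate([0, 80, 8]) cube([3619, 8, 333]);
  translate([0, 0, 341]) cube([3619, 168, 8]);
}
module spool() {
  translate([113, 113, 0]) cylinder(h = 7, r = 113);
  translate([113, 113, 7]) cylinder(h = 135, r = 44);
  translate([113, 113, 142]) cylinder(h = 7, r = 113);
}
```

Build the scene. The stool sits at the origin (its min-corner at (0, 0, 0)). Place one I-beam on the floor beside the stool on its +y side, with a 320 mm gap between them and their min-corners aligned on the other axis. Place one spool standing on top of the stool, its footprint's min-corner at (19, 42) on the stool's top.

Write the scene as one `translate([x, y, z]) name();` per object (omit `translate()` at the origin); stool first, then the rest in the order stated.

stool();
translate([0, 590, 0]) I_beam();
translate([19, 42, 431]) spool();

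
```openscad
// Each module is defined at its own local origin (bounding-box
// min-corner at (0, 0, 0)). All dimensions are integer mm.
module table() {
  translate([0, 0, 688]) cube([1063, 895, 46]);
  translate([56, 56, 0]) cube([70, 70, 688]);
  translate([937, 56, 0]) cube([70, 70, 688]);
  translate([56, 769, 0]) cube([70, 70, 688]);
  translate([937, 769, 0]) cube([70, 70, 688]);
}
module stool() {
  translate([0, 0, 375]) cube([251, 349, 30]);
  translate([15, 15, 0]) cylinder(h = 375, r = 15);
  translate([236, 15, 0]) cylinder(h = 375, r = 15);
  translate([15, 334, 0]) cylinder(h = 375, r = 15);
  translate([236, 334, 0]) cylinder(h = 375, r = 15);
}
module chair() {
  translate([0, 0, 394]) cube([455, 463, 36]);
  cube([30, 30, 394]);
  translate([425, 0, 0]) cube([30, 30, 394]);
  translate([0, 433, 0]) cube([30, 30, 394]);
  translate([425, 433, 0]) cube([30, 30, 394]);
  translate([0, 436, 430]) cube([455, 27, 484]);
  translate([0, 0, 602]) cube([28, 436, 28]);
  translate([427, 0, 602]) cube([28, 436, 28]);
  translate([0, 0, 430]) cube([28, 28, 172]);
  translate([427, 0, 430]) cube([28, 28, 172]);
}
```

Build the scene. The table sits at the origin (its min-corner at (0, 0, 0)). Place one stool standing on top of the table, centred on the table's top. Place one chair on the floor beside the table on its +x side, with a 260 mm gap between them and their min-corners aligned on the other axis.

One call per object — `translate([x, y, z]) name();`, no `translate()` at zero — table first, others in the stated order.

table();
translate([406, 273, 734]) stool();
translate([1323, 0, 0]) chair();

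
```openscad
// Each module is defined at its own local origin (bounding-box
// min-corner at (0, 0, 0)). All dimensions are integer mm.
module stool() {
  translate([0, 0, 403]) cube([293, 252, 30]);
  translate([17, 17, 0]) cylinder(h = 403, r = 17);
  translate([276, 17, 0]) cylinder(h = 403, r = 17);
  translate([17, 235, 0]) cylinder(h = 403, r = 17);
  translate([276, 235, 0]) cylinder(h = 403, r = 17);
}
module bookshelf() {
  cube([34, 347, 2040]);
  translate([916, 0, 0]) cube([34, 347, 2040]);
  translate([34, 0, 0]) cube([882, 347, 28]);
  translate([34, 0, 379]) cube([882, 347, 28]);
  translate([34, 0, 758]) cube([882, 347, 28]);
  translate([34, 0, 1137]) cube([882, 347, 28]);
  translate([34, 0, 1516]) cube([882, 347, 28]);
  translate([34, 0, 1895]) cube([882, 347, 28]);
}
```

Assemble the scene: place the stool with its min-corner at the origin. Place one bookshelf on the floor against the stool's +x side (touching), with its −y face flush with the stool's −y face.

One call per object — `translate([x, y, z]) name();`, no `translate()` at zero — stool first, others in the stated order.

stool();
translate([293, 0, 0]) bookshelf();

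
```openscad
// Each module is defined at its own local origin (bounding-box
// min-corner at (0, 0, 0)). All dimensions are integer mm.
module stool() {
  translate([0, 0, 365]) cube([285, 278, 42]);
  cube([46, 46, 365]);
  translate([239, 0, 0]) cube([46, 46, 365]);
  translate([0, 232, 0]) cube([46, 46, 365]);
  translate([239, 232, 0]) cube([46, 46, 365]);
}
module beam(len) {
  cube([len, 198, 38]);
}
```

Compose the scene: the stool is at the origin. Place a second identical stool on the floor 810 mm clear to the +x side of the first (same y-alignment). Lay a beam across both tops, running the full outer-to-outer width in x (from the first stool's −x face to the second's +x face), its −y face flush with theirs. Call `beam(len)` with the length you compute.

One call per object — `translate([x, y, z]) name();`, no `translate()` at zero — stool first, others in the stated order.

stool();
translate([1095, 0, 0]) stool();
translate([0, 0, 407]) beam(1380);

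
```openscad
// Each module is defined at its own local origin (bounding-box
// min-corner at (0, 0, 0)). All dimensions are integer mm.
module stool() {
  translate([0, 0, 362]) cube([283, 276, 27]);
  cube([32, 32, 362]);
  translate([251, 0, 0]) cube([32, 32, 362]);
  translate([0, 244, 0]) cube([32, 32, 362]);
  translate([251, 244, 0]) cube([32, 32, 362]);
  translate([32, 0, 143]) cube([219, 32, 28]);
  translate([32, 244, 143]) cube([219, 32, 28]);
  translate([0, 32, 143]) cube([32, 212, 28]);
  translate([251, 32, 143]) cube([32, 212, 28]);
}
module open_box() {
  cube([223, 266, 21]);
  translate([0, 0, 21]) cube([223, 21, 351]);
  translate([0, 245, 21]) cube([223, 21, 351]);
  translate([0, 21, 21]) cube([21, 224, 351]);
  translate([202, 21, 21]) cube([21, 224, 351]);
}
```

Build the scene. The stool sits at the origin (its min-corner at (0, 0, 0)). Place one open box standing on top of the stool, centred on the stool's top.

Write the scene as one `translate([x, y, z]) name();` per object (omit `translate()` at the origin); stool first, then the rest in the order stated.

stool();
translate([30, 5, 389]) open_box();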